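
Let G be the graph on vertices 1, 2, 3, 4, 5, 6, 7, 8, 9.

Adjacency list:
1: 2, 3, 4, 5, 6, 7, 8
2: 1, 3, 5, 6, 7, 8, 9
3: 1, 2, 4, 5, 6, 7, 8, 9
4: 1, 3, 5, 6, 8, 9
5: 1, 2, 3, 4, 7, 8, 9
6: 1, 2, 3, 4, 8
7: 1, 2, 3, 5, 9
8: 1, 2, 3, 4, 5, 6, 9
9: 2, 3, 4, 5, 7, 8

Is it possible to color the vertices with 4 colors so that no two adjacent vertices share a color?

No

1, 2, 3, 6, 8 form a clique, so at least 5 colors are needed.
So 4 colors are not enough.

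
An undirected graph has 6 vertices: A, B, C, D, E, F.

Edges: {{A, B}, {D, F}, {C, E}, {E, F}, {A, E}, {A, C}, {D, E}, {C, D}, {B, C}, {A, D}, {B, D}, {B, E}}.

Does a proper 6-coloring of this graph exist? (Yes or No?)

Yes

The chromatic number is 5. A, B, C, D, E are pairwise adjacent (a clique of size 5), so at least 5 colors are needed.
5 colors suffice: A=green, B=purple, C=yellow, D=red, E=blue, F=green.
Since 6 ≥ 5, a proper 6-coloring certainly exists.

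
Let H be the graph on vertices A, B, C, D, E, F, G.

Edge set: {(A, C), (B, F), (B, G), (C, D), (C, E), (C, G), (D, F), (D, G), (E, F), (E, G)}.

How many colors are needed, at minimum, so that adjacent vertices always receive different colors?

C, D, G are pairwise adjacent, so at least 3 colors are needed.
A valid assignment using 3 colors: A=2, B=3, C=1, D=3, E=3, F=1, G=2. Every edge joins two different colors.

3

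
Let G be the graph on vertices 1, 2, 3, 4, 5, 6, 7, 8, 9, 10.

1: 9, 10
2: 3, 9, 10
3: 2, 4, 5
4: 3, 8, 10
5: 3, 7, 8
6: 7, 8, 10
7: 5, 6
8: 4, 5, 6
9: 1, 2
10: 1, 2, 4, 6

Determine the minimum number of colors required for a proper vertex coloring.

2

5 and 7 are adjacent, so at least 2 colors are needed.
2 colors suffice: color red → {3, 7, 8, 9, 10}; color blue → {1, 2, 4, 5, 6}. Each edge has distinct colors on its endpoints.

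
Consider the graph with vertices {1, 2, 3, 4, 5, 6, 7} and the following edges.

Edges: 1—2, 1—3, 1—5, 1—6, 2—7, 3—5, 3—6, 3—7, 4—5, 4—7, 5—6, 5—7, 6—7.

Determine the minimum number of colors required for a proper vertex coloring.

4

3, 5, 6, 7 are pairwise adjacent (a clique of size 4), so at least 4 colors are needed.
4 colors suffice: color red → {1, 7}; color blue → {2, 5}; color green → {3, 4}; color yellow → {6}. Each edge has distinct colors on its endpoints.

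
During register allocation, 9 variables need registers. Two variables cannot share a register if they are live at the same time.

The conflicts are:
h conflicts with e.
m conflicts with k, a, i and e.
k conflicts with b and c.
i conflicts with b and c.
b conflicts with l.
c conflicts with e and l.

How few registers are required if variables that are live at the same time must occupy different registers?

i and b conflict, so at least 2 registers are needed.
2 registers suffice: register 1 → {h, m, b, c}; register 2 → {k, a, i, e, l}. Each listed conflict is separated.

2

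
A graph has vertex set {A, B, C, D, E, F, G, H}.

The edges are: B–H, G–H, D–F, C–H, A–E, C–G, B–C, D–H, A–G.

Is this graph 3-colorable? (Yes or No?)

Yes

The chromatic number is 3. C, G, H are pairwise adjacent, so at least 3 colors are needed.
3 colors suffice: color 1 → {A, F, H}; color 2 → {B, D, E, G}; color 3 → {C}.
That is already a proper 3-coloring.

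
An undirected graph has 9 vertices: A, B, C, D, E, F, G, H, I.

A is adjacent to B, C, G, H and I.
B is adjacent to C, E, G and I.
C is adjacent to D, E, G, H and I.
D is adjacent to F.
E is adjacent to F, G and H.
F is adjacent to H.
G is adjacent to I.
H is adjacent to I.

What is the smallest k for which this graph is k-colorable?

A, B, C, G, I are mutually adjacent (a clique of size 5), so at least 5 colors are needed.
A valid assignment using 5 colors: A=2, B=5, C=1, D=2, E=2, F=1, G=3, H=3, I=4. Each edge has distinct colors on its endpoints.

5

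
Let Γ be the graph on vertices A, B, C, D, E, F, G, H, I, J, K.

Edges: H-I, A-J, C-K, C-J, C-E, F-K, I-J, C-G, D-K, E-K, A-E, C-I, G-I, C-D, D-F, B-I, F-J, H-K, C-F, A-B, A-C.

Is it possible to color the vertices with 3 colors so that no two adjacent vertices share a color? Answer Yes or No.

No

C, D, F, K are pairwise adjacent (a clique of size 4), so at least 4 colors are needed.
So 3 colors are not enough.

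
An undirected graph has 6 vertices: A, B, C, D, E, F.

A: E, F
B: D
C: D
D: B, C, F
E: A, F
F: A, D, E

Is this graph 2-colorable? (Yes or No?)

No

A, E, F are pairwise adjacent, so at least 3 colors are needed.
So 2 colors are not enough.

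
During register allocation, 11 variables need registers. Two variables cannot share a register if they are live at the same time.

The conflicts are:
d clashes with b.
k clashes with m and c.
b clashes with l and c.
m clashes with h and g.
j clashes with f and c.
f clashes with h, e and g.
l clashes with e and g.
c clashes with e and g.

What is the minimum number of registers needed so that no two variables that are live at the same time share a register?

k and m conflict, so at least 2 registers are needed.
Using 2 registers: d=1, k=2, b=2, m=1, j=2, f=1, l=1, c=1, h=2, e=2, g=2. Each listed conflict is separated.

2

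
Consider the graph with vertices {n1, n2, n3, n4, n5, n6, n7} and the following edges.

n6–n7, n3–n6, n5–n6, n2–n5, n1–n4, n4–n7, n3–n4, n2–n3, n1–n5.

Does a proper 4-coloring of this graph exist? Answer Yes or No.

The chromatic number is 3. The cycle n1-n5-n2-n3-n4-n1 has odd length 5, so it cannot be 2-colored; at least 3 colors are needed.
3 colors suffice: n1=G, n2=R, n3=B, n4=R, n5=B, n6=R, n7=B.
Since 4 ≥ 3, a proper 4-coloring certainly exists.

Yes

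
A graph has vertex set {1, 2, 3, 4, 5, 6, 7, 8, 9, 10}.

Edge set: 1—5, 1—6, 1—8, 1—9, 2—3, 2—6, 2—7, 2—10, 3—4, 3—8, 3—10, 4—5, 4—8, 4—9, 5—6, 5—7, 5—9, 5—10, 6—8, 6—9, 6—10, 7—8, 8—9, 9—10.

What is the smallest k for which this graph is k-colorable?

1, 5, 6, 9 are mutually adjacent (a clique of size 4), so at least 4 colors are needed.
4 colors suffice: color red → {2, 5, 8}; color blue → {4, 6, 7}; color green → {3, 9}; color yellow → {1, 10}. Every edge joins two different colors.

4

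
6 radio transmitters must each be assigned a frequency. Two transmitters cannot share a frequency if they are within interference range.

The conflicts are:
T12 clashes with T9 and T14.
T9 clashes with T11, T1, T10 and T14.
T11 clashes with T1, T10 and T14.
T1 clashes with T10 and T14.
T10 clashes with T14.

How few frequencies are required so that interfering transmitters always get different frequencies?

T9, T11, T1, T10, T14 are mutually in conflict, so at least 5 frequencies are needed.
5 frequencies suffice: T12=3, T9=2, T11=5, T1=3, T10=4, T14=1. Every pair that conflicts lands in different frequencies.

5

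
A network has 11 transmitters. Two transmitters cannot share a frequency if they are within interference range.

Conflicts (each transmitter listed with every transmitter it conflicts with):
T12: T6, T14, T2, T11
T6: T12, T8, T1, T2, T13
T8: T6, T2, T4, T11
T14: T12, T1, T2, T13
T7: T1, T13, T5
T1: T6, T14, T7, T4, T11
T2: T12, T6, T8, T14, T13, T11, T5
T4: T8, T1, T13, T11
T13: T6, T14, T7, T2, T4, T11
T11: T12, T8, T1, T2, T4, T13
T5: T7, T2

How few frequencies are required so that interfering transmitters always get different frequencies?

T6, T8, T2 are mutually in conflict, so at least 3 frequencies are needed.
Using 3 frequencies: T12=2, T6=3, T8=2, T14=3, T7=1, T1=2, T2=1, T4=1, T13=2, T11=3, T5=2. Every pair that conflicts lands in different frequencies.

3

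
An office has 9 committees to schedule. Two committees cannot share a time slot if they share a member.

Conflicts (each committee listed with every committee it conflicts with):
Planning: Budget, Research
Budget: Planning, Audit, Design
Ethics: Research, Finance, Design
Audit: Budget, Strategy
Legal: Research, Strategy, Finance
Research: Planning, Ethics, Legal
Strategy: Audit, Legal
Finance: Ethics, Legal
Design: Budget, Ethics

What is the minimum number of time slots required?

The cycle Budget-Design-Ethics-Research-Planning-Budget has odd length 5, so it cannot be 2-colored; at least 3 time slots are needed.
A valid assignment using 3 time slots: Planning=3, Budget=1, Ethics=1, Audit=3, Legal=1, Research=2, Strategy=2, Finance=2, Design=2. Each listed conflict is separated.

3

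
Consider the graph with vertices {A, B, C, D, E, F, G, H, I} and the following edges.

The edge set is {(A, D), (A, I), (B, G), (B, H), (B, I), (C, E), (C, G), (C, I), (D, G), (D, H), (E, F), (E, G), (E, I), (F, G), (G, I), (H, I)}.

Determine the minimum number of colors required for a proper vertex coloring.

C, E, G, I are mutually adjacent (a clique of size 4), so at least 4 colors are needed.
4 colors suffice: color 1 → {A, G, H}; color 2 → {D, F, I}; color 3 → {B, E}; color 4 → {C}. Every edge joins two different colors.

4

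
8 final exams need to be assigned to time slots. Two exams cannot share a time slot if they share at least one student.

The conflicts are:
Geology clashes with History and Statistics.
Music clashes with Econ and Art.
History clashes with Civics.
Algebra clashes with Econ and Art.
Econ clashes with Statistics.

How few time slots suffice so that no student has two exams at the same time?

Algebra and Art conflict, so at least 2 time slots are needed.
A valid assignment using 2 time slots: Geology=1, Music=2, History=2, Civics=1, Algebra=2, Econ=1, Art=1, Statistics=2. No two conflicting exams share a time slot.

2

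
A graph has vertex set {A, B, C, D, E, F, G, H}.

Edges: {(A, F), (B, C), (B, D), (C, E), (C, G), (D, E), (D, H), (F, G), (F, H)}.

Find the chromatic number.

F and G are adjacent, so at least 2 colors are needed.
One proper 2-coloring: A=blue, B=blue, C=red, D=red, E=blue, F=red, G=blue, H=blue. Each edge has distinct colors on its endpoints.

2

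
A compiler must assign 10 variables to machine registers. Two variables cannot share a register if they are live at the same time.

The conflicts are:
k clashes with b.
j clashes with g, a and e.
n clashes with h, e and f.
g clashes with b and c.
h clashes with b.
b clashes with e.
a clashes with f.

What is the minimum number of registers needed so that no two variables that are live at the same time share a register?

The cycle n-e-j-a-f-n has odd length 5, so it cannot be 2-colored; at least 3 registers are needed.
3 registers suffice: register 1 → {j, n, b, c}; register 2 → {k, g, h, e, f}; register 3 → {a}. No two conflicting variables share a register.

3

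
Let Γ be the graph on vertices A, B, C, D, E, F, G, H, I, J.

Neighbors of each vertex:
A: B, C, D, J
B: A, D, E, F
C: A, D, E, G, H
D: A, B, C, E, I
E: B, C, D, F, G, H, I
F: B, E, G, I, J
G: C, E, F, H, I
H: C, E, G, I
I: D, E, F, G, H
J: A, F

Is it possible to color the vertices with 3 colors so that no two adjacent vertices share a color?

E, F, G, I are mutually adjacent (a clique of size 4), so at least 4 colors are needed.
So 3 colors are not enough.

No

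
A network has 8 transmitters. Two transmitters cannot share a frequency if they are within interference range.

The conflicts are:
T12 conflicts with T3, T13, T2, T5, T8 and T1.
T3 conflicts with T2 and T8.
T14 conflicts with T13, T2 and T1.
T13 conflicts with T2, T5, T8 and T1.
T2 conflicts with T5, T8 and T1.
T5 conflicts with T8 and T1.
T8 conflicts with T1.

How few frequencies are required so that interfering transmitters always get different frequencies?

T12, T13, T2, T5, T8, T1 pairwise conflict, so at least 6 frequencies are needed.
6 frequencies suffice: frequency 1 → {T2}; frequency 2 → {T14, T8}; frequency 3 → {T12}; frequency 4 → {T3, T13}; frequency 5 → {T1}; frequency 6 → {T5}. Every pair that conflicts lands in different frequencies.

6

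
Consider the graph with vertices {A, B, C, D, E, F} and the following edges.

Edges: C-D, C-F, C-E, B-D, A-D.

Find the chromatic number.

C and D are adjacent, so at least 2 colors are needed.
2 colors suffice: color 1 → {D, E, F}; color 2 → {A, B, C}. No two adjacent vertices share a color.

2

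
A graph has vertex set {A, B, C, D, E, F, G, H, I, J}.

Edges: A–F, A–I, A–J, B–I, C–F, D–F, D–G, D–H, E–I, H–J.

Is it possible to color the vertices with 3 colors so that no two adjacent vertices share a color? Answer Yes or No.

The chromatic number is 3. The cycle J-H-D-F-A-J has odd length 5, so it cannot be 2-colored; at least 3 colors are needed.
A valid assignment using 3 colors: A=3, B=2, C=1, D=1, E=2, F=2, G=2, H=2, I=1, J=1.
That is already a proper 3-coloring.

Yes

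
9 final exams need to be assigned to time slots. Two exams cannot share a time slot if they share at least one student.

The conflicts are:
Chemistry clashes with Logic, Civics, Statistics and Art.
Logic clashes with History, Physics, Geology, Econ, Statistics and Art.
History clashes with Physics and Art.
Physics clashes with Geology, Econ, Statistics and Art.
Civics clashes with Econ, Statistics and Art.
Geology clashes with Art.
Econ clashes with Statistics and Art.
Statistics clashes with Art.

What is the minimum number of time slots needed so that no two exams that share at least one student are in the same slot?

Logic, Physics, Econ, Statistics, Art are mutually in conflict, so at least 5 time slots are needed.
5 time slots suffice: time slot 1 → {Art}; time slot 2 → {Logic, Civics}; time slot 3 → {Chemistry, Physics}; time slot 4 → {History, Geology, Statistics}; time slot 5 → {Econ}. No two conflicting exams share a time slot.

5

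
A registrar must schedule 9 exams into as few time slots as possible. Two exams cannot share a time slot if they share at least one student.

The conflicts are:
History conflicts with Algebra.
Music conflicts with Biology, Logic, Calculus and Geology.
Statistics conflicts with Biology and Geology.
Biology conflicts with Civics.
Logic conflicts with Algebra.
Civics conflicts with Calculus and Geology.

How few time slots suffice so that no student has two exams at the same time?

Civics and Calculus conflict, so at least 2 time slots are needed.
2 time slots suffice: History=2, Music=1, Statistics=1, Biology=2, Logic=2, Civics=1, Calculus=2, Algebra=1, Geology=2. No two conflicting exams share a time slot.

2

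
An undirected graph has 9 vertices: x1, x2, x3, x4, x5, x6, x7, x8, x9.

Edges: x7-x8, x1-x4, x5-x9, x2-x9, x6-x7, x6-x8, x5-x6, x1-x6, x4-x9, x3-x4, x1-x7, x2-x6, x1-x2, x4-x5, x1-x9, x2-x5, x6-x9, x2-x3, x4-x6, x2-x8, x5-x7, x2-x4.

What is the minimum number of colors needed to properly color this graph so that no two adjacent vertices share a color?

x1, x2, x4, x6, x9 form a clique, so at least 5 colors are needed.
5 colors suffice: color red → {x3, x6}; color blue → {x2, x7}; color green → {x4, x8}; color yellow → {x1, x5}; color purple → {x9}. Each edge has distinct colors on its endpoints.

5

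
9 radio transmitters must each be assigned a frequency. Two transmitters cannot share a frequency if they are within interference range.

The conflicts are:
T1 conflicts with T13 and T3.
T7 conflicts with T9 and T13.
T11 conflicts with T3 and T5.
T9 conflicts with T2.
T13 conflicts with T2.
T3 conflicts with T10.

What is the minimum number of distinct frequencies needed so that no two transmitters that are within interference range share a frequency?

2

T3 and T10 conflict, so at least 2 frequencies are needed.
2 frequencies suffice: frequency 1 → {T9, T13, T3, T5}; frequency 2 → {T1, T7, T11, T2, T10}. No two conflicting transmitters share a frequency.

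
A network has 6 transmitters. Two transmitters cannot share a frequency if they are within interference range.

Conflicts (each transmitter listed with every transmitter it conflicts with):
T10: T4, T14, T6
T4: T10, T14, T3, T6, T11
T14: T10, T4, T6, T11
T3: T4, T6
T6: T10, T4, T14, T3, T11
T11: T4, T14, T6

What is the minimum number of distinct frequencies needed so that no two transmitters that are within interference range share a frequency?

T10, T4, T14, T6 are mutually in conflict, so at least 4 frequencies are needed.
4 frequencies suffice: frequency 1 → {T4}; frequency 2 → {T6}; frequency 3 → {T14, T3}; frequency 4 → {T10, T11}. Each listed conflict is separated.

4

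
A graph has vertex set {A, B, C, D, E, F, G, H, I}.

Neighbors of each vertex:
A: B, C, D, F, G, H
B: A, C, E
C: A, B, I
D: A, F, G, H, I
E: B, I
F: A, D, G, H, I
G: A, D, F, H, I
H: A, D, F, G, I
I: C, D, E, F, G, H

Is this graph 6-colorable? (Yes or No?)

The chromatic number is 5. A, D, F, G, H are pairwise adjacent (a clique of size 5), so at least 5 colors are needed.
5 colors suffice: color 1 → {A, I}; color 2 → {C, E, H}; color 3 → {B, F}; color 4 → {D}; color 5 → {G}.
Since 6 ≥ 5, a proper 6-coloring certainly exists.

Yes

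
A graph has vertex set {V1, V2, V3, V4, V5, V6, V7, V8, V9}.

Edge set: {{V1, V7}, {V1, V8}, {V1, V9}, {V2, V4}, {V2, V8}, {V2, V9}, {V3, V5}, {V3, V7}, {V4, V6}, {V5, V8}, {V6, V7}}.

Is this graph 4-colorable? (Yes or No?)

Yes

The chromatic number is 3. The cycle V7-V3-V5-V8-V1-V7 has odd length 5, so it cannot be 2-colored; at least 3 colors are needed.
3 colors suffice: V1=red, V2=red, V3=green, V4=blue, V5=red, V6=red, V7=blue, V8=blue, V9=blue.
Since 4 ≥ 3, a proper 4-coloring certainly exists.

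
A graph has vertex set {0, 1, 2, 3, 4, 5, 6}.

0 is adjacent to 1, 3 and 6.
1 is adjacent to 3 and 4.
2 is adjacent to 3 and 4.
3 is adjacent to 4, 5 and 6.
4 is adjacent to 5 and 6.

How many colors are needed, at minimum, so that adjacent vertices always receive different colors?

0, 3, 6 are pairwise adjacent, so at least 3 colors are needed.
3 colors suffice: color a → {3}; color b → {0, 4}; color c → {1, 2, 5, 6}. Every edge joins two different colors.

3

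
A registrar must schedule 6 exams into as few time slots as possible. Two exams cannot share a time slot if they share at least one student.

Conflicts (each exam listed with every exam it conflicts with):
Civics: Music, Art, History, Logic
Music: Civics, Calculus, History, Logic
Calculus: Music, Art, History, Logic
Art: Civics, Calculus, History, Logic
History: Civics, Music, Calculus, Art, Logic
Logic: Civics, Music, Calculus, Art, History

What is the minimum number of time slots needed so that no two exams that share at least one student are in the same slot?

4

Calculus, Art, History, Logic all conflict with each other, so at least 4 time slots are needed.
A valid assignment using 4 time slots: Civics=4, Music=3, Calculus=4, Art=3, History=2, Logic=1. No two conflicting exams share a time slot.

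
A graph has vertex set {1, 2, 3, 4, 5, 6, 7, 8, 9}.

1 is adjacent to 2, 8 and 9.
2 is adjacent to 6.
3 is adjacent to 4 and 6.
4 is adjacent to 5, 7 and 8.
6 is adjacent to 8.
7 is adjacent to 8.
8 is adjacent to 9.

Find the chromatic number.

1, 8, 9 are pairwise adjacent, so at least 3 colors are needed.
3 colors suffice: 1=blue, 2=red, 3=red, 4=blue, 5=red, 6=blue, 7=green, 8=red, 9=green. No two adjacent vertices share a color.

3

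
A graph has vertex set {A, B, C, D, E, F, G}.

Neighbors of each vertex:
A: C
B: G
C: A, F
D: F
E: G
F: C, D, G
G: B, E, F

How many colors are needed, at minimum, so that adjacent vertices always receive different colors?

2

B and G are adjacent, so at least 2 colors are needed.
A valid assignment using 2 colors: A=2, B=2, C=1, D=1, E=2, F=2, G=1. No two adjacent vertices share a color.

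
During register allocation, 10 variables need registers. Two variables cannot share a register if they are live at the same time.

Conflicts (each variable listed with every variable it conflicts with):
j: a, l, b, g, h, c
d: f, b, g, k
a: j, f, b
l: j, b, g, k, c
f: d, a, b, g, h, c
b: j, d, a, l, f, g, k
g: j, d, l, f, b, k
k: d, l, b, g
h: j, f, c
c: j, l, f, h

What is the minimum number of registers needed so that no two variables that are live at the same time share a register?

j, l, b, g are mutually in conflict, so at least 4 registers are needed.
4 registers suffice: register 1 → {b, c}; register 2 → {j, f, k}; register 3 → {a, g, h}; register 4 → {d, l}. No two conflicting variables share a register.

4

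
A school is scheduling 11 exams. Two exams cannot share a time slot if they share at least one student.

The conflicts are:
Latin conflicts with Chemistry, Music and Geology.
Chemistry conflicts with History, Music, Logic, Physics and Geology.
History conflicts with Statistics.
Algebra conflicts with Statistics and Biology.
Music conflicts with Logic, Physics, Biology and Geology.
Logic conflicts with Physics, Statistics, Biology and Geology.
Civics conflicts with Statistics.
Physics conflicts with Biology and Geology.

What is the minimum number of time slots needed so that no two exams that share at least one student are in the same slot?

5

Chemistry, Music, Logic, Physics, Geology are mutually in conflict, so at least 5 time slots are needed.
5 time slots suffice: Latin=2, Chemistry=1, History=2, Algebra=2, Music=3, Logic=2, Civics=2, Physics=5, Statistics=1, Biology=1, Geology=4. No two conflicting exams share a time slot.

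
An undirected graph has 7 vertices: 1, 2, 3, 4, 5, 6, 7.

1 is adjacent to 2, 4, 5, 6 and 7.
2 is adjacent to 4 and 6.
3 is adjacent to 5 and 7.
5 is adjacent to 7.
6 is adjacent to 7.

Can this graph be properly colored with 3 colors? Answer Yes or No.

The chromatic number is 3. 1, 6, 7 are pairwise adjacent, so at least 3 colors are needed.
3 colors suffice: color a → {1, 3}; color b → {2, 7}; color c → {4, 5, 6}.
That is already a proper 3-coloring.

Yes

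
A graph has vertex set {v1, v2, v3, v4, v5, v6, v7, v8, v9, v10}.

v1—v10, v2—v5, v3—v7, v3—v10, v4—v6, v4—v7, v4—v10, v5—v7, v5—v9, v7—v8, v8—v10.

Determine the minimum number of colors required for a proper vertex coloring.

2

v2 and v5 are adjacent, so at least 2 colors are needed.
A valid assignment using 2 colors: v1=2, v2=1, v3=2, v4=2, v5=2, v6=1, v7=1, v8=2, v9=1, v10=1. Every edge joins two different colors.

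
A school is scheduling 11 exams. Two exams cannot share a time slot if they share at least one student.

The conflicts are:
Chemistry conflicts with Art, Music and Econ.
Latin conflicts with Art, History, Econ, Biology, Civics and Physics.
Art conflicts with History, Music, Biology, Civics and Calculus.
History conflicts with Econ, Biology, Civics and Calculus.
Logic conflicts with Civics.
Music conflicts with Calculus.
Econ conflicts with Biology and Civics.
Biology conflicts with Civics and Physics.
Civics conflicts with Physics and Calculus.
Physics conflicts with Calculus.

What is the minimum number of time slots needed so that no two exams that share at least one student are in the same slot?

Latin, Art, History, Biology, Civics all conflict with each other, so at least 5 time slots are needed.
5 time slots suffice: time slot 1 → {Music, Civics}; time slot 2 → {Art, Logic, Econ, Physics}; time slot 3 → {Chemistry, Latin, Calculus}; time slot 4 → {Biology}; time slot 5 → {History}. No two conflicting exams share a time slot.

5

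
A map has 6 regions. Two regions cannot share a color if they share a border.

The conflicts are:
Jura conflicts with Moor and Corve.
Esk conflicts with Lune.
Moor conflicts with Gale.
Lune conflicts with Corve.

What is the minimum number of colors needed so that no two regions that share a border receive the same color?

Jura and Corve conflict, so at least 2 colors are needed.
2 colors suffice: color 1 → {Esk, Moor, Corve}; color 2 → {Jura, Lune, Gale}. Every pair that conflicts lands in different colors.

2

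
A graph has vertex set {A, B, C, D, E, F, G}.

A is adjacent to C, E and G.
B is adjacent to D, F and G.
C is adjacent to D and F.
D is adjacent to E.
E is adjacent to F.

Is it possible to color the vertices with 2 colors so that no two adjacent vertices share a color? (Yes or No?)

The cycle C-F-B-G-A-C has odd length 5, so it cannot be 2-colored; at least 3 colors are needed.
So 2 colors are not enough.

No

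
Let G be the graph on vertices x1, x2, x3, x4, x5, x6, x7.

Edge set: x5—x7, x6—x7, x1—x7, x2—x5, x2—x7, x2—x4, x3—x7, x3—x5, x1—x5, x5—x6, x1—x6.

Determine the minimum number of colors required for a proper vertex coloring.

x1, x5, x6, x7 form a clique, so at least 4 colors are needed.
4 colors suffice: color 1 → {x4, x5}; color 2 → {x7}; color 3 → {x1, x2, x3}; color 4 → {x6}. No two adjacent vertices share a color.

4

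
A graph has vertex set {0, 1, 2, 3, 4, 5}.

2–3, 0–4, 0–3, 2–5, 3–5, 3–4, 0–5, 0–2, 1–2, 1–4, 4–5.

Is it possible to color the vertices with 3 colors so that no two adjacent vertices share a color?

No

0, 3, 4, 5 are mutually adjacent (a clique of size 4), so at least 4 colors are needed.
So 3 colors are not enough.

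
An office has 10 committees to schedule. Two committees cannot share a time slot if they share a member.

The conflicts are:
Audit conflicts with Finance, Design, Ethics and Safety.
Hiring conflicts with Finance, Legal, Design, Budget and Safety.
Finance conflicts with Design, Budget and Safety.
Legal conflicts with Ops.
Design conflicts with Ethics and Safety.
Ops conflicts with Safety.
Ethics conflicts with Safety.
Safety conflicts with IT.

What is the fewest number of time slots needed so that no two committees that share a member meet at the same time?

4

Audit, Design, Ethics, Safety are mutually in conflict, so at least 4 time slots are needed.
Using 4 time slots: Audit=3, Hiring=3, Finance=4, Legal=1, Design=2, Budget=1, Ops=2, Ethics=4, Safety=1, IT=2. Each listed conflict is separated.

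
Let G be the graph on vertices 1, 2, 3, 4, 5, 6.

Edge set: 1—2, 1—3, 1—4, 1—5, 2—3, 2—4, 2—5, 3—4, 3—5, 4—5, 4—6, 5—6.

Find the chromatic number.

5

1, 2, 3, 4, 5 are pairwise adjacent (a clique of size 5), so at least 5 colors are needed.
A valid assignment using 5 colors: 1=yellow, 2=green, 3=purple, 4=red, 5=blue, 6=green. No two adjacent vertices share a color.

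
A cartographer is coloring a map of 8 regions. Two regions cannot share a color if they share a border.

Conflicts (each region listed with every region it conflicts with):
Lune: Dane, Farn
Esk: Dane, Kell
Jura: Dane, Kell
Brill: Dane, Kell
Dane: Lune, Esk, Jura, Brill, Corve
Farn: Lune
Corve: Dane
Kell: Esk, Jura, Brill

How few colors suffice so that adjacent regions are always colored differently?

Jura and Dane conflict, so at least 2 colors are needed.
2 colors suffice: Lune=2, Esk=2, Jura=2, Brill=2, Dane=1, Farn=1, Corve=2, Kell=1. Every pair that conflicts lands in different colors.

2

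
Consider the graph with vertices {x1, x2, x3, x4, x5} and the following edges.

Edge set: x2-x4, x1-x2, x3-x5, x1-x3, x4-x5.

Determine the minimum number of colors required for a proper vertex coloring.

3

The cycle x1-x2-x4-x5-x3-x1 has odd length 5, so it cannot be 2-colored; at least 3 colors are needed.
3 colors suffice: x1=1, x2=2, x3=2, x4=1, x5=3. Every edge joins two different colors.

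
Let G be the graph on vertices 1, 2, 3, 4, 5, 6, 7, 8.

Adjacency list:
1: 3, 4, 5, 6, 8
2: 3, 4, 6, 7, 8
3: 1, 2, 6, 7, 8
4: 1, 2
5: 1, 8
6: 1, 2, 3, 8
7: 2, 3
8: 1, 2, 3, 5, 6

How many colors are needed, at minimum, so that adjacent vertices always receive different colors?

4

1, 3, 6, 8 form a clique, so at least 4 colors are needed.
4 colors suffice: color red → {1, 2}; color blue → {4, 7, 8}; color green → {3, 5}; color yellow → {6}. Each edge has distinct colors on its endpoints.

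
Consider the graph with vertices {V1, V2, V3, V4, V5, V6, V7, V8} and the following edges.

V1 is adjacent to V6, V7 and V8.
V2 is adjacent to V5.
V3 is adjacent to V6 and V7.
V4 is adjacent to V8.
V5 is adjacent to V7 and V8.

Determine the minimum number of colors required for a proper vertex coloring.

V3 and V7 are adjacent, so at least 2 colors are needed.
2 colors suffice: V1=red, V2=blue, V3=red, V4=red, V5=red, V6=blue, V7=blue, V8=blue. Every edge joins two different colors.

2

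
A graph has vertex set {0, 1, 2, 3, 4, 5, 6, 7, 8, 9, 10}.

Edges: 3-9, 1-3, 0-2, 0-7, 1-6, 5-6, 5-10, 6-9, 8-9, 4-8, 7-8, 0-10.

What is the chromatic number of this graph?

The cycle 7-8-9-6-5-10-0-7 has odd length 7, so it cannot be 2-colored; at least 3 colors are needed.
A valid assignment using 3 colors: 0=red, 1=blue, 2=blue, 3=red, 4=blue, 5=green, 6=red, 7=blue, 8=red, 9=blue, 10=blue. Each edge has distinct colors on its endpoints.

3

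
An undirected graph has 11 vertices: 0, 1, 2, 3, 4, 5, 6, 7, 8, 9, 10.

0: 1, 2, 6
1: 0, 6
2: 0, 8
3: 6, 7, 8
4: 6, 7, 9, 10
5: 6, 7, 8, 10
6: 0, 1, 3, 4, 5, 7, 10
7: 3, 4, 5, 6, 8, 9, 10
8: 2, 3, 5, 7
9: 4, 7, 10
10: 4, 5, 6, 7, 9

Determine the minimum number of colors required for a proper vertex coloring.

4, 7, 9, 10 form a clique, so at least 4 colors are needed.
4 colors suffice: color a → {6, 8, 9}; color b → {0, 7}; color c → {1, 2, 3, 10}; color d → {4, 5}. Every edge joins two different colors.

4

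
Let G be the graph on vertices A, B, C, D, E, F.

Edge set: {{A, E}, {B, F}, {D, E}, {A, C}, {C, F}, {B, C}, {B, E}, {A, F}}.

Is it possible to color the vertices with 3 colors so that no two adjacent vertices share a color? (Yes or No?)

The chromatic number is 3. B, C, F form a triangle, so at least 3 colors are needed.
One proper 3-coloring: A=1, B=1, C=2, D=1, E=2, F=3.
That is already a proper 3-coloring.

Yes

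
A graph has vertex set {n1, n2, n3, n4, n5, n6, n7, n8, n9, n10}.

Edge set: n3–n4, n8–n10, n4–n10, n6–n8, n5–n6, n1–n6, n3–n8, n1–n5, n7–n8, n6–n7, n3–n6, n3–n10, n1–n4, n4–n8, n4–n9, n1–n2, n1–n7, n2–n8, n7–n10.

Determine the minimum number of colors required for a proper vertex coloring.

n3, n4, n8, n10 are pairwise adjacent (a clique of size 4), so at least 4 colors are needed.
A valid assignment using 4 colors: n1=R, n2=B, n3=G, n4=B, n5=G, n6=B, n7=G, n8=R, n9=R, n10=Y. Every edge joins two different colors.

4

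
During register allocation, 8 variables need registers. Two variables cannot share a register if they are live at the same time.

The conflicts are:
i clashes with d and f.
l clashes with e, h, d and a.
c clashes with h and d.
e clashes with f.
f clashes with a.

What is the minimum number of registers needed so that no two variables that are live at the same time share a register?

The cycle d-l-a-f-i-d has odd length 5, so it cannot be 2-colored; at least 3 registers are needed.
3 registers suffice: register 1 → {l, c, f}; register 2 → {e, h, d, a}; register 3 → {i}. Each listed conflict is separated.

3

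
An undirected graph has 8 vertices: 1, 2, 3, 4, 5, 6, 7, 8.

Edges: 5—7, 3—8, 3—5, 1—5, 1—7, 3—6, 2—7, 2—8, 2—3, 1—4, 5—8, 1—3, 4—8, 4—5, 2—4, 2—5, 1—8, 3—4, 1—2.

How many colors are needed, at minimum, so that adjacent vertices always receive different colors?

6

1, 2, 3, 4, 5, 8 are pairwise adjacent (a clique of size 6), so at least 6 colors are needed.
6 colors suffice: color a → {5, 6}; color b → {3, 7}; color c → {2}; color d → {1}; color e → {8}; color f → {4}. No two adjacent vertices share a color.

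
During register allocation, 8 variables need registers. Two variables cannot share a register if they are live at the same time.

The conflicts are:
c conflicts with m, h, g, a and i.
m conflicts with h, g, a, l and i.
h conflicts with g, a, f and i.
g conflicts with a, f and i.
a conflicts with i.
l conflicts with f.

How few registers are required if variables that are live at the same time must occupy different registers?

6

c, m, h, g, a, i pairwise conflict, so at least 6 registers are needed.
6 registers suffice: register 1 → {g, l}; register 2 → {m, f}; register 3 → {h}; register 4 → {a}; register 5 → {i}; register 6 → {c}. Every pair that conflicts lands in different registers.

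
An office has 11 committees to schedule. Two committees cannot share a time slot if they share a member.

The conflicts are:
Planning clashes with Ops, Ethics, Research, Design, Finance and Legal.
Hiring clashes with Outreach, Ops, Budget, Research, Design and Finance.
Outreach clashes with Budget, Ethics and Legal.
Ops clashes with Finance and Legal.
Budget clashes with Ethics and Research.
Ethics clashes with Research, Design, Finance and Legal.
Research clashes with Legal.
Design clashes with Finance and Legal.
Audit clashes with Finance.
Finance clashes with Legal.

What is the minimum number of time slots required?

Planning, Ethics, Design, Finance, Legal all conflict with each other, so at least 5 time slots are needed.
5 time slots suffice: time slot 1 → {Hiring, Ethics, Audit}; time slot 2 → {Budget, Legal}; time slot 3 → {Outreach, Research, Finance}; time slot 4 → {Planning}; time slot 5 → {Ops, Design}. Every pair that conflicts lands in different time slots.

5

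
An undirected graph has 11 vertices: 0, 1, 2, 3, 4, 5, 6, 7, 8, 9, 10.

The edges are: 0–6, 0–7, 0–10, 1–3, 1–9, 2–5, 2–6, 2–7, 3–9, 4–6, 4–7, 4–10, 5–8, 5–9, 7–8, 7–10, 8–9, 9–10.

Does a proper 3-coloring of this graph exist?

Yes

The chromatic number is 3. 1, 3, 9 are pairwise adjacent, so at least 3 colors are needed.
One proper 3-coloring: 0=green, 1=blue, 2=blue, 3=green, 4=green, 5=green, 6=red, 7=red, 8=blue, 9=red, 10=blue.
That is already a proper 3-coloring.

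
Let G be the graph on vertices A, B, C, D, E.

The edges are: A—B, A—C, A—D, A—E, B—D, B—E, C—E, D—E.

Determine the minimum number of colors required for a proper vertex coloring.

4

A, B, D, E are mutually adjacent (a clique of size 4), so at least 4 colors are needed.
One proper 4-coloring: A=1, B=4, C=3, D=3, E=2. Each edge has distinct colors on its endpoints.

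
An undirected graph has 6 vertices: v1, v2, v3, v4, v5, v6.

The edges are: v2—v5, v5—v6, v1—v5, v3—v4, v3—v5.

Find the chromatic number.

2

v1 and v5 are adjacent, so at least 2 colors are needed.
2 colors suffice: color red → {v4, v5}; color blue → {v1, v2, v3, v6}. Each edge has distinct colors on its endpoints.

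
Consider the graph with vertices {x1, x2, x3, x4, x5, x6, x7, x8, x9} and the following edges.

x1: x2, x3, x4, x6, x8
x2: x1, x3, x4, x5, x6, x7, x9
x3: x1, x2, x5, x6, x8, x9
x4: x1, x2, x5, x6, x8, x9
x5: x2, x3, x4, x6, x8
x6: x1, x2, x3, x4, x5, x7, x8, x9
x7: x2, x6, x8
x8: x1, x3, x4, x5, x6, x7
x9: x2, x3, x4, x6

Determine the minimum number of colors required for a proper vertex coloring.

x2, x3, x5, x6 are pairwise adjacent (a clique of size 4), so at least 4 colors are needed.
4 colors suffice: color 1 → {x6}; color 2 → {x2, x8}; color 3 → {x3, x4, x7}; color 4 → {x1, x5, x9}. Every edge joins two different colors.

4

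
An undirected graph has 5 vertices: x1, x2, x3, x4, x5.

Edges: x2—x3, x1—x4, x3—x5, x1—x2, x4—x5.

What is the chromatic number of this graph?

The cycle x5-x4-x1-x2-x3-x5 has odd length 5, so it cannot be 2-colored; at least 3 colors are needed.
3 colors suffice: color 1 → {x1, x5}; color 2 → {x2, x4}; color 3 → {x3}. Every edge joins two different colors.

3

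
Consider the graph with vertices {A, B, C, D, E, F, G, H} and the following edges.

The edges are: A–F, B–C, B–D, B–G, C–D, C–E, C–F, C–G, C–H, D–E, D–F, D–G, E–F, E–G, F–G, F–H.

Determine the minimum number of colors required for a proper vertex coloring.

C, D, E, F, G are mutually adjacent (a clique of size 5), so at least 5 colors are needed.
5 colors suffice: color 1 → {A, C}; color 2 → {B, F}; color 3 → {D, H}; color 4 → {G}; color 5 → {E}. Each edge has distinct colors on its endpoints.

5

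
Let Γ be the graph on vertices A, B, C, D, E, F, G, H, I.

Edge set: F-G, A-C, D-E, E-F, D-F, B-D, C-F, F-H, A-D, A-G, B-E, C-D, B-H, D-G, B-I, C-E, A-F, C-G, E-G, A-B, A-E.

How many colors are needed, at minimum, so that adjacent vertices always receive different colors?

A, C, D, E, F, G are pairwise adjacent (a clique of size 6), so at least 6 colors are needed.
6 colors suffice: color 1 → {D, H, I}; color 2 → {B, F}; color 3 → {E}; color 4 → {A}; color 5 → {C}; color 6 → {G}. Each edge has distinct colors on its endpoints.

6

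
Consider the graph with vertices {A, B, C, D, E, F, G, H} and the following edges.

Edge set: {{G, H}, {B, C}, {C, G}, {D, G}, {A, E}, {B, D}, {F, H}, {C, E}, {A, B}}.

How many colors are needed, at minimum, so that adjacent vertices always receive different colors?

A and E are adjacent, so at least 2 colors are needed.
2 colors suffice: color 1 → {B, E, F, G}; color 2 → {A, C, D, H}. Every edge joins two different colors.

2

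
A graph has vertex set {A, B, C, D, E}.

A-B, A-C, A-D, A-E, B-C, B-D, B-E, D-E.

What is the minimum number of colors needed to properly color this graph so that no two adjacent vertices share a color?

4

A, B, D, E are pairwise adjacent (a clique of size 4), so at least 4 colors are needed.
4 colors suffice: color 1 → {B}; color 2 → {A}; color 3 → {C, D}; color 4 → {E}. Each edge has distinct colors on its endpoints.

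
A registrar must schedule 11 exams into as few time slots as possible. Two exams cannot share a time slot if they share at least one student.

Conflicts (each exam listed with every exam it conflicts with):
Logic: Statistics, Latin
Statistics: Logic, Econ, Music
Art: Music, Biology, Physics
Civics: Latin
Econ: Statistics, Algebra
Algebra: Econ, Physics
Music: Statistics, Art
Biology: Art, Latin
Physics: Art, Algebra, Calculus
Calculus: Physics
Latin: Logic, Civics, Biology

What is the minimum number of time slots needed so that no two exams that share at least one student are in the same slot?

2

Logic and Latin conflict, so at least 2 time slots are needed.
2 time slots suffice: time slot 1 → {Logic, Civics, Econ, Music, Biology, Physics}; time slot 2 → {Statistics, Art, Algebra, Calculus, Latin}. No two conflicting exams share a time slot.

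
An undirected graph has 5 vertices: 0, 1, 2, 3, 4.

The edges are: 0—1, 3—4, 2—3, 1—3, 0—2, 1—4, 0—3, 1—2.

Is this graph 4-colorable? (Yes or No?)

Yes

The chromatic number is 4. 0, 1, 2, 3 form a clique, so at least 4 colors are needed.
4 colors suffice: color red → {3}; color blue → {1}; color green → {0, 4}; color yellow → {2}.
That is already a proper 4-coloring.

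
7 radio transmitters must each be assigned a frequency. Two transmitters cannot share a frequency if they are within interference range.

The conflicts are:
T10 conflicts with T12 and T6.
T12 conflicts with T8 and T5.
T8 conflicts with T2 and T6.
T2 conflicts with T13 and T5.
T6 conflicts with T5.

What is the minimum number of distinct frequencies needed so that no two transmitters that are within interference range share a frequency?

T12 and T5 conflict, so at least 2 frequencies are needed.
2 frequencies suffice: T10=2, T12=1, T8=2, T2=1, T13=2, T6=1, T5=2. Each listed conflict is separated.

2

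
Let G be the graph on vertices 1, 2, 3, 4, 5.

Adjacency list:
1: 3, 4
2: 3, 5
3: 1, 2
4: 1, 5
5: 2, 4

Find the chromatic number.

The cycle 3-2-5-4-1-3 has odd length 5, so it cannot be 2-colored; at least 3 colors are needed.
3 colors suffice: color red → {3, 5}; color blue → {2, 4}; color green → {1}. Each edge has distinct colors on its endpoints.

3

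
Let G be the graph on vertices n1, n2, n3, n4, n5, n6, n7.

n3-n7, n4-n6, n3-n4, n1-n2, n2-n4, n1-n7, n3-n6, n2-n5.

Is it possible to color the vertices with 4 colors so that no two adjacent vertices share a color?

The chromatic number is 3. n3, n4, n6 are pairwise adjacent, so at least 3 colors are needed.
3 colors suffice: color red → {n2, n3}; color blue → {n1, n4, n5}; color green → {n6, n7}.
Since 4 ≥ 3, a proper 4-coloring certainly exists.

Yes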